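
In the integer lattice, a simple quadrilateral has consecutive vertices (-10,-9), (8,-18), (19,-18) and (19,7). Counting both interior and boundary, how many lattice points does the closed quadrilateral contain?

436

By the shoelace formula, twice the signed area is |((-10)·(-18) − 8·(-9)) + (8·(-18) − 19·(-18)) + (19·7 − 19·(-18)) + (19·(-9) − (-10)·7)| = 824, so the area is 412.
Along each edge there are gcd(|Δx|,|Δy|)+1 lattice points, so counting each shared vertex once the boundary has gcd(18,9) + gcd(11,0) + gcd(0,25) + gcd(29,16) = 9+11+25+1 = 46.
Pick's theorem gives I = A − B/2 + 1 = 412 − 46/2 + 1 = 390, so the closed region contains I + B = 390 + 46 = 436 lattice points.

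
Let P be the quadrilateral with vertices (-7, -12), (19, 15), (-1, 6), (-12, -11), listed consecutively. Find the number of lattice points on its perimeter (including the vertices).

Along each edge there are gcd(|Δx|,|Δy|)+1 lattice points, so counting each shared vertex once the boundary has gcd(26,27) + gcd(20,9) + gcd(11,17) + gcd(5,1) = 1+1+1+1 = 4.

4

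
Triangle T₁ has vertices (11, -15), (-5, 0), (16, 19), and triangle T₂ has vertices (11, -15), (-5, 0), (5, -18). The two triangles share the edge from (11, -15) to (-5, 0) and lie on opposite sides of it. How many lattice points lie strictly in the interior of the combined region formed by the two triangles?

The union is the simple quadrilateral with vertices (11, -15), (16, 19), (-5, 0), (5, -18) in order.
Using the shoelace formula, 2A = |(11·19 − 16·(-15)) + (16·0 − (-5)·19) + ((-5)·(-18) − 5·0) + (5·(-15) − 11·(-18))| = 757, so the area is 378.5.
The number of boundary lattice points is Σ gcd(|Δx|,|Δy|) = gcd(5,34) + gcd(21,19) + gcd(10,18) + gcd(6,3) = 1+1+2+3 = 7.
By Pick's theorem I = A − B/2 + 1 = 378.5 − 7/2 + 1 = 376.

376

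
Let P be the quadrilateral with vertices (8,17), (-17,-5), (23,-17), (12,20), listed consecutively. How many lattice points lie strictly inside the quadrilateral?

678

Using the shoelace formula, 2A = |[8·(-5) − (-17)·17] + [(-17)·(-17) − 23·(-5)] + [23·20 − 12·(-17)] + [12·17 − 8·20]| = 1361, so the area is 680.5.
Summing gcd(|Δx|,|Δy|) over the edges gives the boundary count: gcd(25,22) + gcd(40,12) + gcd(11,37) + gcd(4,3) = 1+4+1+1 = 7.
By Pick's theorem A = I + B/2 − 1, so I = 680.5 − 7/2 + 1 = 678.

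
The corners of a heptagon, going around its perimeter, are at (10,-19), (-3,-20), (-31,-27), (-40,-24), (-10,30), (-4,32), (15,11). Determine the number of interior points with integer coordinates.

The shoelace formula gives twice the area as |[10·(-20) − (-3)·(-19)] + [(-3)·(-27) − (-31)·(-20)] + [(-31)·(-24) − (-40)·(-27)] + [(-40)·30 − (-10)·(-24)] + [(-10)·32 − (-4)·30] + [(-4)·11 − 15·32] + [15·(-19) − 10·11]| = 3691, so the area is 3691/2.
Along each edge there are gcd(|Δx|,|Δy|)+1 lattice points, so counting each shared vertex once the boundary has gcd(13,1) + gcd(28,7) + gcd(9,3) + gcd(30,54) + gcd(6,2) + gcd(19,21) + gcd(5,30) = 1+7+3+6+2+1+5 = 25.
By Pick's theorem A = I + B/2 − 1, so I = 3691/2 − 25/2 + 1 = 1834.

1834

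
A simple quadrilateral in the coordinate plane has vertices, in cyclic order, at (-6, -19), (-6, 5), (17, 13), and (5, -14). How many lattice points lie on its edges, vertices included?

Summing gcd(|Δx|,|Δy|) over the edges gives the boundary count: gcd(0,24) + gcd(23,8) + gcd(12,27) + gcd(11,5) = 24+1+3+1 = 29.

29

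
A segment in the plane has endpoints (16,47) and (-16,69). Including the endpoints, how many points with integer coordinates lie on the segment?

The number of lattice points on a segment between lattice points is gcd(|Δx|,|Δy|) + 1 = gcd(32,22) + 1 = 2 + 1 = 3.

3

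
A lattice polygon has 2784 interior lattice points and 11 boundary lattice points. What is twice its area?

5577

Pick's theorem states A = I + B/2 − 1, so A = 2784 + 11/2 − 1 = 5577/2.
Hence 2A = 5577.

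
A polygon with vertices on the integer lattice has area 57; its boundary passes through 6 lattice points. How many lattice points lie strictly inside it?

Pick's theorem A = I + B/2 − 1 rearranges to I = A − B/2 + 1 = 57 − 6/2 + 1 = 55.

55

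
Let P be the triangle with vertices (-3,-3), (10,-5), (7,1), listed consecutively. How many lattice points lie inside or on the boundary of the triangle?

By the shoelace formula, twice the signed area is |((-3)·(-5) − 10·(-3)) + (10·1 − 7·(-5)) + (7·(-3) − (-3)·1)| = 72, so the area is 36.
The number of boundary lattice points is Σ gcd(|Δx|,|Δy|) = gcd(13,2) + gcd(3,6) + gcd(10,4) = 1+3+2 = 6.
Pick's theorem gives I = A − B/2 + 1 = 36 − 6/2 + 1 = 34, so the closed region contains I + B = 34 + 6 = 40 lattice points.

40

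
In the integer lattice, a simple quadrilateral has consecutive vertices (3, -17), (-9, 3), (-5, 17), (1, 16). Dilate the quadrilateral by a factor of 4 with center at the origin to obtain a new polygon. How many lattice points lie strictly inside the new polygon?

Using the shoelace formula, 2A = |(3·3 − (-9)·(-17)) + ((-9)·17 − (-5)·3) + ((-5)·16 − 1·17) + (1·(-17) − 3·16)| = 444, so the area is 222.
The number of boundary lattice points is Σ gcd(|Δx|,|Δy|) = gcd(12,20) + gcd(4,14) + gcd(6,1) + gcd(2,33) = 4+2+1+1 = 8.
Scaling by 4 multiplies the area by 4² = 16 (so the new area is 3552) and multiplies the boundary lattice-point count by 4, giving 32.
By Pick's theorem, the interior count of the dilated polygon is 3552 − 32/2 + 1 = 3537.

3537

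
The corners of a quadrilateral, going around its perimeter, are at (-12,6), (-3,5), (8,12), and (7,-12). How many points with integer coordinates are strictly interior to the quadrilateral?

By the shoelace formula, twice the signed area is |((-12)·5 − (-3)·6) + ((-3)·12 − 8·5) + (8·(-12) − 7·12) + (7·6 − (-12)·(-12))| = 400, so the area is 200.
Summing gcd(|Δx|,|Δy|) over the edges gives the boundary count: gcd(9,1) + gcd(11,7) + gcd(1,24) + gcd(19,18) = 1+1+1+1 = 4.
Pick's theorem gives I = A − B/2 + 1 = 200 − 4/2 + 1 = 199.

199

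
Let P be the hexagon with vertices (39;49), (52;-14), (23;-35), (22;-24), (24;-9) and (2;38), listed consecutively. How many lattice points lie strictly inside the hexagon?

2223

By the shoelace formula, twice the signed area is |[39·(-14) − 52·49] + [52·(-35) − 23·(-14)] + [23·(-24) − 22·(-35)] + [22·(-9) − 24·(-24)] + [24·38 − 2·(-9)] + [2·49 − 39·38]| = 4450, so the area is 2225.
Summing gcd(|Δx|,|Δy|) over the edges gives the boundary count: gcd(13,63) + gcd(29,21) + gcd(1,11) + gcd(2,15) + gcd(22,47) + gcd(37,11) = 1+1+1+1+1+1 = 6.
By Pick's theorem A = I + B/2 − 1, so I = 2225 − 6/2 + 1 = 2223.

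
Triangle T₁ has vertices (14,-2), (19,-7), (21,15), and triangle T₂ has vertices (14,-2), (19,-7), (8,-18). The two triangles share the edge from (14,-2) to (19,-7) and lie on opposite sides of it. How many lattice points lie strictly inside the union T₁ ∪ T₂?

108

The union is the simple quadrilateral with vertices (14,-2), (21,15), (19,-7), (8,-18) in order.
The shoelace formula gives twice the area as |(14·15 − 21·(-2)) + (21·(-7) − 19·15) + (19·(-18) − 8·(-7)) + (8·(-2) − 14·(-18))| = 230, so the area is 115.
Summing gcd(|Δx|,|Δy|) over the edges gives the boundary count: gcd(7,17) + gcd(2,22) + gcd(11,11) + gcd(6,16) = 1+2+11+2 = 16.
By Pick's theorem I = A − B/2 + 1 = 115 − 16/2 + 1 = 108.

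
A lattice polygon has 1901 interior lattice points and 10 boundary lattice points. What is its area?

1905

Pick's theorem states A = I + B/2 − 1, so A = 1901 + 10/2 − 1 = 1905.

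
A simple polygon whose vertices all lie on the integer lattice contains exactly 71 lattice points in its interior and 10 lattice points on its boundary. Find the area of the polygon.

Pick's theorem states A = I + B/2 − 1, so A = 71 + 10/2 − 1 = 75.

75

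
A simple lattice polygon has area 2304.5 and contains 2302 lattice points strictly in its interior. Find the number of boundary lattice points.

7

Pick's theorem gives A = I + B/2 − 1, so B = 2(A − I + 1) = 2(2304.5 − 2302 + 1) = 7.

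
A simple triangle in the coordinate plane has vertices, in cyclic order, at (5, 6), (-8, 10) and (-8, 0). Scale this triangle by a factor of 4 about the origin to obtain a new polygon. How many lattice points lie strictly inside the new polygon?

Using the shoelace formula, 2A = |(5·10 − (-8)·6) + ((-8)·0 − (-8)·10) + ((-8)·6 − 5·0)| = 130, so the area is 65.
The number of boundary lattice points is Σ gcd(|Δx|,|Δy|) = gcd(13,4) + gcd(0,10) + gcd(13,6) = 1+10+1 = 12.
Scaling by 4 multiplies the area by 4² = 16 (so the new area is 1040) and multiplies the boundary lattice-point count by 4, giving 48.
By Pick's theorem, the interior count of the dilated polygon is 1040 − 48/2 + 1 = 1017.

1017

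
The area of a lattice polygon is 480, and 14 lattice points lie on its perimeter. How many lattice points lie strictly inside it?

474

Pick's theorem A = I + B/2 − 1 rearranges to I = A − B/2 + 1 = 480 − 14/2 + 1 = 474.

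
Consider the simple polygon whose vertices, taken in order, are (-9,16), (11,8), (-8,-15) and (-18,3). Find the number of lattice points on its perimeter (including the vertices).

Along each edge there are gcd(|Δx|,|Δy|)+1 lattice points, so counting each shared vertex once the boundary has gcd(20,8) + gcd(19,23) + gcd(10,18) + gcd(9,13) = 4+1+2+1 = 8.

8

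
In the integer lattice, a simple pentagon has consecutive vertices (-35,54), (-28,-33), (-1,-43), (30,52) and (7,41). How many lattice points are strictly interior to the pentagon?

3876

By the shoelace formula, twice the signed area is |[(-35)·(-33) − (-28)·54] + [(-28)·(-43) − (-1)·(-33)] + [(-1)·52 − 30·(-43)] + [30·41 − 7·52] + [7·54 − (-35)·41]| = 7755, so the area is 3877.5.
Summing gcd(|Δx|,|Δy|) over the edges gives the boundary count: gcd(7,87) + gcd(27,10) + gcd(31,95) + gcd(23,11) + gcd(42,13) = 1+1+1+1+1 = 5.
Pick's theorem gives I = A − B/2 + 1 = 3877.5 − 5/2 + 1 = 3876.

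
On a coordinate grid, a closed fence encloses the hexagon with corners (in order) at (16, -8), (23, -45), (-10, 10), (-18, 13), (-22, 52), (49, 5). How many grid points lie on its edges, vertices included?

Summing gcd(|Δx|,|Δy|) over the edges gives the boundary count: gcd(7,37) + gcd(33,55) + gcd(8,3) + gcd(4,39) + gcd(71,47) + gcd(33,13) = 1+11+1+1+1+1 = 16.

16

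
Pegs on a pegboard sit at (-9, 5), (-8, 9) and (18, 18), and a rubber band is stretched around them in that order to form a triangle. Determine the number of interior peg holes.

47

The shoelace formula gives twice the area as |((-9)·9 − (-8)·5) + ((-8)·18 − 18·9) + (18·5 − (-9)·18)| = 95, so the area is 95/2.
Along each edge there are gcd(|Δx|,|Δy|)+1 lattice points, so counting each shared vertex once the boundary has gcd(1,4) + gcd(26,9) + gcd(27,13) = 1+1+1 = 3.
By Pick's theorem A = I + B/2 − 1, so I = 95/2 − 3/2 + 1 = 47.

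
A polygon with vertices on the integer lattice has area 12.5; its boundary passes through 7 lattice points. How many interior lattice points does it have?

From Pick's theorem, I = A − B/2 + 1 = 12.5 − 7/2 + 1 = 10.

10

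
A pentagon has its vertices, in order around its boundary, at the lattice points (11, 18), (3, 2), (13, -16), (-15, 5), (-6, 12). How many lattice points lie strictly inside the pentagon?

327

By the shoelace formula, twice the signed area is |(11·2 − 3·18) + (3·(-16) − 13·2) + (13·5 − (-15)·(-16)) + ((-15)·12 − (-6)·5) + ((-6)·18 − 11·12)| = 671, so the area is 671/2.
Summing gcd(|Δx|,|Δy|) over the edges gives the boundary count: gcd(8,16) + gcd(10,18) + gcd(28,21) + gcd(9,7) + gcd(17,6) = 8+2+7+1+1 = 19.
Pick's theorem gives I = A − B/2 + 1 = 671/2 − 19/2 + 1 = 327.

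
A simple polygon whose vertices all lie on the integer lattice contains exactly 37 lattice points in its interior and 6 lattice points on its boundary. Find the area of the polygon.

Pick's theorem states A = I + B/2 − 1, so A = 37 + 6/2 − 1 = 39.

39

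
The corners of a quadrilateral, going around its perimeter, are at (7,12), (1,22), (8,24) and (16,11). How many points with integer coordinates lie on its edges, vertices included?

The number of boundary lattice points is Σ gcd(|Δx|,|Δy|) = gcd(6,10) + gcd(7,2) + gcd(8,13) + gcd(9,1) = 2+1+1+1 = 5.

5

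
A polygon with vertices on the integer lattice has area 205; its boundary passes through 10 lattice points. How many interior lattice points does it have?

201

From Pick's theorem, I = A − B/2 + 1 = 205 − 10/2 + 1 = 201.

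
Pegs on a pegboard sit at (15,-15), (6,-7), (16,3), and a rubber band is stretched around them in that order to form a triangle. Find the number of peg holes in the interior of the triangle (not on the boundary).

80

The shoelace formula gives twice the area as |[15·(-7) − 6·(-15)] + [6·3 − 16·(-7)] + [16·(-15) − 15·3]| = 170, so the area is 85.
The number of boundary lattice points is Σ gcd(|Δx|,|Δy|) = gcd(9,8) + gcd(10,10) + gcd(1,18) = 1+10+1 = 12.
Pick's theorem gives I = A − B/2 + 1 = 85 − 12/2 + 1 = 80.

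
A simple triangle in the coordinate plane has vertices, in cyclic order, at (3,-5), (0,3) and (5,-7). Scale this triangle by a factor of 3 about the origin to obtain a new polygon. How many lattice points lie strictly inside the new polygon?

34

Using the shoelace formula, 2A = |(3·3 − 0·(-5)) + (0·(-7) − 5·3) + (5·(-5) − 3·(-7))| = 10, so the area is 5.
Along each edge there are gcd(|Δx|,|Δy|)+1 lattice points, so counting each shared vertex once the boundary has gcd(3,8) + gcd(5,10) + gcd(2,2) = 1+5+2 = 8.
Scaling by 3 multiplies the area by 3² = 9 (so the new area is 45) and multiplies the boundary lattice-point count by 3, giving 24.
By Pick's theorem, the interior count of the dilated polygon is 45 − 24/2 + 1 = 34.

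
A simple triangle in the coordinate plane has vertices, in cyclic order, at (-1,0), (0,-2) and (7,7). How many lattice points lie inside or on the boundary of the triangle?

14

The shoelace formula gives twice the area as |((-1)·(-2) − 0·0) + (0·7 − 7·(-2)) + (7·0 − (-1)·7)| = 23, so the area is 23/2.
The number of boundary lattice points is Σ gcd(|Δx|,|Δy|) = gcd(1,2) + gcd(7,9) + gcd(8,7) = 1+1+1 = 3.
Pick's theorem gives I = A − B/2 + 1 = 23/2 − 3/2 + 1 = 11, so the closed region contains I + B = 11 + 3 = 14 lattice points.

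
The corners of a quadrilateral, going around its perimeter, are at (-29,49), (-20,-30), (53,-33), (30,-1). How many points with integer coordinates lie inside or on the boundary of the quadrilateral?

3242

Using the shoelace formula, 2A = |((-29)·(-30) − (-20)·49) + ((-20)·(-33) − 53·(-30)) + (53·(-1) − 30·(-33)) + (30·49 − (-29)·(-1))| = 6478, so the area is 3239.
Summing gcd(|Δx|,|Δy|) over the edges gives the boundary count: gcd(9,79) + gcd(73,3) + gcd(23,32) + gcd(59,50) = 1+1+1+1 = 4.
Pick's theorem gives I = A − B/2 + 1 = 3239 − 4/2 + 1 = 3238, so the closed region contains I + B = 3238 + 4 = 3242 lattice points.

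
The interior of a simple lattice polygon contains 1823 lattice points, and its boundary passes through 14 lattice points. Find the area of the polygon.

1829

By Pick's theorem, A = I + B/2 − 1 = 1823 + 14/2 − 1 = 1829.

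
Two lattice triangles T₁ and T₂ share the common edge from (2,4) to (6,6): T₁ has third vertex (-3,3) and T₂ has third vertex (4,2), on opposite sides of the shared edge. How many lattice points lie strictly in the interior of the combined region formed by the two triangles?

6

The union is the simple quadrilateral with vertices (2,4), (-3,3), (6,6), (4,2) in order.
Using the shoelace formula, 2A = |[2·3 − (-3)·4] + [(-3)·6 − 6·3] + [6·2 − 4·6] + [4·4 − 2·2]| = 18, so the area is 9.
The number of boundary lattice points is Σ gcd(|Δx|,|Δy|) = gcd(5,1) + gcd(9,3) + gcd(2,4) + gcd(2,2) = 1+3+2+2 = 8.
By Pick's theorem I = A − B/2 + 1 = 9 − 8/2 + 1 = 6.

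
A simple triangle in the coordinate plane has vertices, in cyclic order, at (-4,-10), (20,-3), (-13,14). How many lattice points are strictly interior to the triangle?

318

Using the shoelace formula, 2A = |[(-4)·(-3) − 20·(-10)] + [20·14 − (-13)·(-3)] + [(-13)·(-10) − (-4)·14]| = 639, so the area is 639/2.
Summing gcd(|Δx|,|Δy|) over the edges gives the boundary count: gcd(24,7) + gcd(33,17) + gcd(9,24) = 1+1+3 = 5.
Pick's theorem gives I = A − B/2 + 1 = 639/2 − 5/2 + 1 = 318.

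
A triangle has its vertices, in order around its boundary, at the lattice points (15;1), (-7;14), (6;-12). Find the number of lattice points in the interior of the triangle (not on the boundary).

By the shoelace formula, twice the signed area is |(15·14 − (-7)·1) + ((-7)·(-12) − 6·14) + (6·1 − 15·(-12))| = 403, so the area is 201.5.
The number of boundary lattice points is Σ gcd(|Δx|,|Δy|) = gcd(22,13) + gcd(13,26) + gcd(9,13) = 1+13+1 = 15.
By Pick's theorem A = I + B/2 − 1, so I = 201.5 − 15/2 + 1 = 195.

195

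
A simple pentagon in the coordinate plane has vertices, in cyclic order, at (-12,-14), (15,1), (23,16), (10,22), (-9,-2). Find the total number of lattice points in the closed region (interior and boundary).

526

Using the shoelace formula, 2A = |[(-12)·1 − 15·(-14)] + [15·16 − 23·1] + [23·22 − 10·16] + [10·(-2) − (-9)·22] + [(-9)·(-14) − (-12)·(-2)]| = 1041, so the area is 1041/2.
The number of boundary lattice points is Σ gcd(|Δx|,|Δy|) = gcd(27,15) + gcd(8,15) + gcd(13,6) + gcd(19,24) + gcd(3,12) = 3+1+1+1+3 = 9.
Pick's theorem gives I = A − B/2 + 1 = 1041/2 − 9/2 + 1 = 517, so the closed region contains I + B = 517 + 9 = 526 lattice points.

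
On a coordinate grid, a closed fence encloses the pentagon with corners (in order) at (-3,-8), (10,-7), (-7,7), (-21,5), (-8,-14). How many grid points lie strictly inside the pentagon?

293

Using the shoelace formula, 2A = |((-3)·(-7) − 10·(-8)) + (10·7 − (-7)·(-7)) + ((-7)·5 − (-21)·7) + ((-21)·(-14) − (-8)·5) + ((-8)·(-8) − (-3)·(-14))| = 590, so the area is 295.
Summing gcd(|Δx|,|Δy|) over the edges gives the boundary count: gcd(13,1) + gcd(17,14) + gcd(14,2) + gcd(13,19) + gcd(5,6) = 1+1+2+1+1 = 6.
By Pick's theorem A = I + B/2 − 1, so I = 295 − 6/2 + 1 = 293.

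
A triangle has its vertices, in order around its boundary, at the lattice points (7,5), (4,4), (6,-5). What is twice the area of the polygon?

Using the shoelace formula, 2A = |[7·4 − 4·5] + [4·(-5) − 6·4] + [6·5 − 7·(-5)]| = 29, so the area is 14.5.

29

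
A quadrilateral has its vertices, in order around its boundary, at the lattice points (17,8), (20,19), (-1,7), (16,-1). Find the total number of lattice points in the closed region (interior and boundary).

By the shoelace formula, twice the signed area is |(17·19 − 20·8) + (20·7 − (-1)·19) + ((-1)·(-1) − 16·7) + (16·8 − 17·(-1))| = 356, so the area is 178.
The number of boundary lattice points is Σ gcd(|Δx|,|Δy|) = gcd(3,11) + gcd(21,12) + gcd(17,8) + gcd(1,9) = 1+3+1+1 = 6.
Pick's theorem gives I = A − B/2 + 1 = 178 − 6/2 + 1 = 176, so the closed region contains I + B = 176 + 6 = 182 lattice points.

182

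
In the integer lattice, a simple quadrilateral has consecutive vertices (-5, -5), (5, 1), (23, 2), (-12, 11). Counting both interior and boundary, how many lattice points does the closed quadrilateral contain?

203

By the shoelace formula, twice the signed area is |[(-5)·1 − 5·(-5)] + [5·2 − 23·1] + [23·11 − (-12)·2] + [(-12)·(-5) − (-5)·11]| = 399, so the area is 399/2.
Summing gcd(|Δx|,|Δy|) over the edges gives the boundary count: gcd(10,6) + gcd(18,1) + gcd(35,9) + gcd(7,16) = 2+1+1+1 = 5.
Pick's theorem gives I = A − B/2 + 1 = 399/2 − 5/2 + 1 = 198, so the closed region contains I + B = 198 + 5 = 203 lattice points.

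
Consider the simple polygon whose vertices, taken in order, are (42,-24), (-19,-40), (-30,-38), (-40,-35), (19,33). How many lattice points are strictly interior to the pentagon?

2789

The shoelace formula gives twice the area as |[42·(-40) − (-19)·(-24)] + [(-19)·(-38) − (-30)·(-40)] + [(-30)·(-35) − (-40)·(-38)] + [(-40)·33 − 19·(-35)] + [19·(-24) − 42·33]| = 5581, so the area is 5581/2.
Summing gcd(|Δx|,|Δy|) over the edges gives the boundary count: gcd(61,16) + gcd(11,2) + gcd(10,3) + gcd(59,68) + gcd(23,57) = 1+1+1+1+1 = 5.
By Pick's theorem A = I + B/2 − 1, so I = 5581/2 − 5/2 + 1 = 2789.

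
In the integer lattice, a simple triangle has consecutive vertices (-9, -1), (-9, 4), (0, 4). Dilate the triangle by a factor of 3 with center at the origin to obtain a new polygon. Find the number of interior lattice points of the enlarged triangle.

181

The shoelace formula gives twice the area as |((-9)·4 − (-9)·(-1)) + ((-9)·4 − 0·4) + (0·(-1) − (-9)·4)| = 45, so the area is 22.5.
Summing gcd(|Δx|,|Δy|) over the edges gives the boundary count: gcd(0,5) + gcd(9,0) + gcd(9,5) = 5+9+1 = 15.
Scaling by 3 multiplies the area by 3² = 9 (so the new area is 405/2) and multiplies the boundary lattice-point count by 3, giving 45.
By Pick's theorem, the interior count of the dilated polygon is 405/2 − 45/2 + 1 = 181.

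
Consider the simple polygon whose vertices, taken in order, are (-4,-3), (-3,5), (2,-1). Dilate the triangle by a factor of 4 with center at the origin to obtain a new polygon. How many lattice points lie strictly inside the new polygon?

361

Using the shoelace formula, 2A = |((-4)·5 − (-3)·(-3)) + ((-3)·(-1) − 2·5) + (2·(-3) − (-4)·(-1))| = 46, so the area is 23.
Summing gcd(|Δx|,|Δy|) over the edges gives the boundary count: gcd(1,8) + gcd(5,6) + gcd(6,2) = 1+1+2 = 4.
Scaling by 4 multiplies the area by 4² = 16 (so the new area is 368) and multiplies the boundary lattice-point count by 4, giving 16.
By Pick's theorem, the interior count of the dilated polygon is 368 − 16/2 + 1 = 361.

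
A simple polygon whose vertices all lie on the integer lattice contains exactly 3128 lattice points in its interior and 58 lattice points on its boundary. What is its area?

3156

Pick's theorem states A = I + B/2 − 1, so A = 3128 + 58/2 − 1 = 3156.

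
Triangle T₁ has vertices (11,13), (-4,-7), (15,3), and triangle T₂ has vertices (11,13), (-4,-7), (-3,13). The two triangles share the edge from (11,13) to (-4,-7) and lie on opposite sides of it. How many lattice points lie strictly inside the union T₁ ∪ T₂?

The union is the simple quadrilateral with vertices (11,13), (15,3), (-4,-7), (-3,13) in order.
The shoelace formula gives twice the area as |(11·3 − 15·13) + (15·(-7) − (-4)·3) + ((-4)·13 − (-3)·(-7)) + ((-3)·13 − 11·13)| = 510, so the area is 255.
The number of boundary lattice points is Σ gcd(|Δx|,|Δy|) = gcd(4,10) + gcd(19,10) + gcd(1,20) + gcd(14,0) = 2+1+1+14 = 18.
By Pick's theorem I = A − B/2 + 1 = 255 − 18/2 + 1 = 247.

247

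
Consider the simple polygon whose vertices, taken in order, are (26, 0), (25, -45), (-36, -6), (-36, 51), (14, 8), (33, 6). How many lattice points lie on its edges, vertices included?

Along each edge there are gcd(|Δx|,|Δy|)+1 lattice points, so counting each shared vertex once the boundary has gcd(1,45) + gcd(61,39) + gcd(0,57) + gcd(50,43) + gcd(19,2) + gcd(7,6) = 1+1+57+1+1+1 = 62.

62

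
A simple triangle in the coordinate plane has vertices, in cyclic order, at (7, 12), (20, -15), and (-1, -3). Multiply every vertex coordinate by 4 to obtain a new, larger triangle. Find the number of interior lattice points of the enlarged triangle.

3279

Using the shoelace formula, 2A = |[7·(-15) − 20·12] + [20·(-3) − (-1)·(-15)] + [(-1)·12 − 7·(-3)]| = 411, so the area is 411/2.
The number of boundary lattice points is Σ gcd(|Δx|,|Δy|) = gcd(13,27) + gcd(21,12) + gcd(8,15) = 1+3+1 = 5.
Scaling by 4 multiplies the area by 4² = 16 (so the new area is 3288) and multiplies the boundary lattice-point count by 4, giving 20.
By Pick's theorem, the interior count of the dilated polygon is 3288 − 20/2 + 1 = 3279.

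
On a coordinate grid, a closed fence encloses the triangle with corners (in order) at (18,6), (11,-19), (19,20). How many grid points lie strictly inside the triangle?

36

The shoelace formula gives twice the area as |[18·(-19) − 11·6] + [11·20 − 19·(-19)] + [19·6 − 18·20]| = 73, so the area is 73/2.
The number of boundary lattice points is Σ gcd(|Δx|,|Δy|) = gcd(7,25) + gcd(8,39) + gcd(1,14) = 1+1+1 = 3.
Pick's theorem gives I = A − B/2 + 1 = 73/2 − 3/2 + 1 = 36.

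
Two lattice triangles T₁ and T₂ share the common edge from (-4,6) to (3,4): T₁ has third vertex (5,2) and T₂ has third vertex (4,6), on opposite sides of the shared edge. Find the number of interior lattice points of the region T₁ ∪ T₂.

8

The union is the simple quadrilateral with vertices (-4,6), (5,2), (3,4), (4,6) in order.
The shoelace formula gives twice the area as |[(-4)·2 − 5·6] + [5·4 − 3·2] + [3·6 − 4·4] + [4·6 − (-4)·6]| = 26, so the area is 13.
The number of boundary lattice points is Σ gcd(|Δx|,|Δy|) = gcd(9,4) + gcd(2,2) + gcd(1,2) + gcd(8,0) = 1+2+1+8 = 12.
By Pick's theorem I = A − B/2 + 1 = 13 − 12/2 + 1 = 8.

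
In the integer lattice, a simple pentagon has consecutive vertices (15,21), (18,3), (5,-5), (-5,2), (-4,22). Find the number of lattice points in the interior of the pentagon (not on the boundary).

482

The shoelace formula gives twice the area as |[15·3 − 18·21] + [18·(-5) − 5·3] + [5·2 − (-5)·(-5)] + [(-5)·22 − (-4)·2] + [(-4)·21 − 15·22]| = 969, so the area is 969/2.
Along each edge there are gcd(|Δx|,|Δy|)+1 lattice points, so counting each shared vertex once the boundary has gcd(3,18) + gcd(13,8) + gcd(10,7) + gcd(1,20) + gcd(19,1) = 3+1+1+1+1 = 7.
Pick's theorem gives I = A − B/2 + 1 = 969/2 − 7/2 + 1 = 482.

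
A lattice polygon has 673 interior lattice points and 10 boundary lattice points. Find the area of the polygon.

Pick's theorem states A = I + B/2 − 1, so A = 673 + 10/2 − 1 = 677.

677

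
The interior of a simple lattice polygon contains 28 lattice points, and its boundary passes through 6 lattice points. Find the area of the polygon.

By Pick's theorem, A = I + B/2 − 1 = 28 + 6/2 − 1 = 30.

30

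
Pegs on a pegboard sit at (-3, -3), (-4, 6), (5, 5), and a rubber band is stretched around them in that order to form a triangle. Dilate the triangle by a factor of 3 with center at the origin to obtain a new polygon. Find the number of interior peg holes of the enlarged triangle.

The shoelace formula gives twice the area as |((-3)·6 − (-4)·(-3)) + ((-4)·5 − 5·6) + (5·(-3) − (-3)·5)| = 80, so the area is 40.
Summing gcd(|Δx|,|Δy|) over the edges gives the boundary count: gcd(1,9) + gcd(9,1) + gcd(8,8) = 1+1+8 = 10.
Scaling by 3 multiplies the area by 3² = 9 (so the new area is 360) and multiplies the boundary lattice-point count by 3, giving 30.
By Pick's theorem, the interior count of the dilated polygon is 360 − 30/2 + 1 = 346.

346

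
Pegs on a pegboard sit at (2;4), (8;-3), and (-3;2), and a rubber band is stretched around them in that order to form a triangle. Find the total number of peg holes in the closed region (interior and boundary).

The shoelace formula gives twice the area as |(2·(-3) − 8·4) + (8·2 − (-3)·(-3)) + ((-3)·4 − 2·2)| = 47, so the area is 23.5.
Along each edge there are gcd(|Δx|,|Δy|)+1 lattice points, so counting each shared vertex once the boundary has gcd(6,7) + gcd(11,5) + gcd(5,2) = 1+1+1 = 3.
Pick's theorem gives I = A − B/2 + 1 = 23.5 − 3/2 + 1 = 23, so the closed region contains I + B = 23 + 3 = 26 lattice points.

26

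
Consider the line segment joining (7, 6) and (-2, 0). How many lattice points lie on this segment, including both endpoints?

The number of lattice points on a segment between lattice points is gcd(|Δx|,|Δy|) + 1 = gcd(9,6) + 1 = 3 + 1 = 4.

4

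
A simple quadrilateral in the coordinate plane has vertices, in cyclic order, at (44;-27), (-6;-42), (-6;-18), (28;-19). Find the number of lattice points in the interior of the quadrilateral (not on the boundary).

710

By the shoelace formula, twice the signed area is |[44·(-42) − (-6)·(-27)] + [(-6)·(-18) − (-6)·(-42)] + [(-6)·(-19) − 28·(-18)] + [28·(-27) − 44·(-19)]| = 1456, so the area is 728.
Along each edge there are gcd(|Δx|,|Δy|)+1 lattice points, so counting each shared vertex once the boundary has gcd(50,15) + gcd(0,24) + gcd(34,1) + gcd(16,8) = 5+24+1+8 = 38.
Pick's theorem gives I = A − B/2 + 1 = 728 − 38/2 + 1 = 710.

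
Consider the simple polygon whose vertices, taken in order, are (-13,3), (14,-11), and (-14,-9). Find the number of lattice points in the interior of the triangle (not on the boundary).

By the shoelace formula, twice the signed area is |((-13)·(-11) − 14·3) + (14·(-9) − (-14)·(-11)) + ((-14)·3 − (-13)·(-9))| = 338, so the area is 169.
Along each edge there are gcd(|Δx|,|Δy|)+1 lattice points, so counting each shared vertex once the boundary has gcd(27,14) + gcd(28,2) + gcd(1,12) = 1+2+1 = 4.
Pick's theorem gives I = A − B/2 + 1 = 169 − 4/2 + 1 = 168.

168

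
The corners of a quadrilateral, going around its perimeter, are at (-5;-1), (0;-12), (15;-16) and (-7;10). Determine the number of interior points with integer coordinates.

166

Using the shoelace formula, 2A = |((-5)·(-12) − 0·(-1)) + (0·(-16) − 15·(-12)) + (15·10 − (-7)·(-16)) + ((-7)·(-1) − (-5)·10)| = 335, so the area is 335/2.
The number of boundary lattice points is Σ gcd(|Δx|,|Δy|) = gcd(5,11) + gcd(15,4) + gcd(22,26) + gcd(2,11) = 1+1+2+1 = 5.
Pick's theorem gives I = A − B/2 + 1 = 335/2 − 5/2 + 1 = 166.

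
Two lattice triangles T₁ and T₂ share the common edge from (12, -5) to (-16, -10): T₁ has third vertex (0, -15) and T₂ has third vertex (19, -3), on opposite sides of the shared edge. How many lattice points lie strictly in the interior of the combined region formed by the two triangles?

The union is the simple quadrilateral with vertices (12, -5), (0, -15), (-16, -10), (19, -3) in order.
By the shoelace formula, twice the signed area is |[12·(-15) − 0·(-5)] + [0·(-10) − (-16)·(-15)] + [(-16)·(-3) − 19·(-10)] + [19·(-5) − 12·(-3)]| = 241, so the area is 120.5.
Summing gcd(|Δx|,|Δy|) over the edges gives the boundary count: gcd(12,10) + gcd(16,5) + gcd(35,7) + gcd(7,2) = 2+1+7+1 = 11.
By Pick's theorem I = A − B/2 + 1 = 120.5 − 11/2 + 1 = 116.

116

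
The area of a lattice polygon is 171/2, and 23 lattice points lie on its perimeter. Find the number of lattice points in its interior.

Pick's theorem A = I + B/2 − 1 rearranges to I = A − B/2 + 1 = 171/2 − 23/2 + 1 = 75.

75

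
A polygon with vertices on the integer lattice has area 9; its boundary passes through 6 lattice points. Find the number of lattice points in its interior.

7

From Pick's theorem, I = A − B/2 + 1 = 9 − 6/2 + 1 = 7.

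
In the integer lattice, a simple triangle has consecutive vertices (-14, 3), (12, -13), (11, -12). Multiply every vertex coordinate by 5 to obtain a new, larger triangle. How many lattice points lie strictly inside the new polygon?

The shoelace formula gives twice the area as |((-14)·(-13) − 12·3) + (12·(-12) − 11·(-13)) + (11·3 − (-14)·(-12))| = 10, so the area is 5.
Along each edge there are gcd(|Δx|,|Δy|)+1 lattice points, so counting each shared vertex once the boundary has gcd(26,16) + gcd(1,1) + gcd(25,15) = 2+1+5 = 8.
Scaling by 5 multiplies the area by 5² = 25 (so the new area is 125) and multiplies the boundary lattice-point count by 5, giving 40.
By Pick's theorem, the interior count of the dilated polygon is 125 − 40/2 + 1 = 106.

106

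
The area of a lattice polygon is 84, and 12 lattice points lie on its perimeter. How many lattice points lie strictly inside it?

79

From Pick's theorem, I = A − B/2 + 1 = 84 − 12/2 + 1 = 79.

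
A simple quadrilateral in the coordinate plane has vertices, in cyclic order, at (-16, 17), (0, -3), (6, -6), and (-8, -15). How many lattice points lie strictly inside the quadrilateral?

By the shoelace formula, twice the signed area is |((-16)·(-3) − 0·17) + (0·(-6) − 6·(-3)) + (6·(-15) − (-8)·(-6)) + ((-8)·17 − (-16)·(-15))| = 448, so the area is 224.
Summing gcd(|Δx|,|Δy|) over the edges gives the boundary count: gcd(16,20) + gcd(6,3) + gcd(14,9) + gcd(8,32) = 4+3+1+8 = 16.
By Pick's theorem A = I + B/2 − 1, so I = 224 − 16/2 + 1 = 217.

217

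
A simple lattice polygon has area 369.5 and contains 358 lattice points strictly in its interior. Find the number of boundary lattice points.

25

Pick's theorem gives A = I + B/2 − 1, so B = 2(A − I + 1) = 2(369.5 − 358 + 1) = 25.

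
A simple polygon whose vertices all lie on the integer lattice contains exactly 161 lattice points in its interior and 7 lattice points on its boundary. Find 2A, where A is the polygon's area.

327

By Pick's theorem, A = I + B/2 − 1 = 161 + 7/2 − 1 = 327/2.
Hence 2A = 327.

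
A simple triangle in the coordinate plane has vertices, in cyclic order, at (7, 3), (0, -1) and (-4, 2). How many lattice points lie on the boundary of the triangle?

The number of boundary lattice points is Σ gcd(|Δx|,|Δy|) = gcd(7,4) + gcd(4,3) + gcd(11,1) = 1+1+1 = 3.

3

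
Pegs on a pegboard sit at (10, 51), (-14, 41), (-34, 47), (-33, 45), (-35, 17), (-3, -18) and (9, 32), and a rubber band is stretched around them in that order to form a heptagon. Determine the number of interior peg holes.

Using the shoelace formula, 2A = |(10·41 − (-14)·51) + ((-14)·47 − (-34)·41) + ((-34)·45 − (-33)·47) + ((-33)·17 − (-35)·45) + ((-35)·(-18) − (-3)·17) + ((-3)·32 − 9·(-18)) + (9·51 − 10·32)| = 3781, so the area is 1890.5.
The number of boundary lattice points is Σ gcd(|Δx|,|Δy|) = gcd(24,10) + gcd(20,6) + gcd(1,2) + gcd(2,28) + gcd(32,35) + gcd(12,50) + gcd(1,19) = 2+2+1+2+1+2+1 = 11.
By Pick's theorem A = I + B/2 − 1, so I = 1890.5 − 11/2 + 1 = 1886.

1886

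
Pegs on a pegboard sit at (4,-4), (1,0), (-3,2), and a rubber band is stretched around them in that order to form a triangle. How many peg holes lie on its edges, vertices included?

4

The number of boundary lattice points is Σ gcd(|Δx|,|Δy|) = gcd(3,4) + gcd(4,2) + gcd(7,6) = 1+2+1 = 4.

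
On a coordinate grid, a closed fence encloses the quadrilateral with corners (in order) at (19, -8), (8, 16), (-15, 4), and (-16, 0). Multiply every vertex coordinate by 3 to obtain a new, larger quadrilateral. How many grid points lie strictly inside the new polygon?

By the shoelace formula, twice the signed area is |[19·16 − 8·(-8)] + [8·4 − (-15)·16] + [(-15)·0 − (-16)·4] + [(-16)·(-8) − 19·0]| = 832, so the area is 416.
The number of boundary lattice points is Σ gcd(|Δx|,|Δy|) = gcd(11,24) + gcd(23,12) + gcd(1,4) + gcd(35,8) = 1+1+1+1 = 4.
Scaling by 3 multiplies the area by 3² = 9 (so the new area is 3744) and multiplies the boundary lattice-point count by 3, giving 12.
By Pick's theorem, the interior count of the dilated polygon is 3744 − 12/2 + 1 = 3739.

3739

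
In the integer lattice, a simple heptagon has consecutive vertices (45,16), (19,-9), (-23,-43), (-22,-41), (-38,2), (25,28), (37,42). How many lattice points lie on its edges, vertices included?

Summing gcd(|Δx|,|Δy|) over the edges gives the boundary count: gcd(26,25) + gcd(42,34) + gcd(1,2) + gcd(16,43) + gcd(63,26) + gcd(12,14) + gcd(8,26) = 1+2+1+1+1+2+2 = 10.

10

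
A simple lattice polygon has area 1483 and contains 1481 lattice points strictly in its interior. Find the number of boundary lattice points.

Pick's theorem gives A = I + B/2 − 1, so B = 2(A − I + 1) = 2(1483 − 1481 + 1) = 6.

6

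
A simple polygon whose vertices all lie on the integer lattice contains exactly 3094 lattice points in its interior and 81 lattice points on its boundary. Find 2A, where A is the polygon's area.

6267

By Pick's theorem, A = I + B/2 − 1 = 3094 + 81/2 − 1 = 6267/2.
Hence 2A = 6267.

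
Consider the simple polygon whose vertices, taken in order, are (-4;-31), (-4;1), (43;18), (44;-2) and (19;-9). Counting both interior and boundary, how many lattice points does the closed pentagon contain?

The shoelace formula gives twice the area as |((-4)·1 − (-4)·(-31)) + ((-4)·18 − 43·1) + (43·(-2) − 44·18) + (44·(-9) − 19·(-2)) + (19·(-31) − (-4)·(-9))| = 2104, so the area is 1052.
Along each edge there are gcd(|Δx|,|Δy|)+1 lattice points, so counting each shared vertex once the boundary has gcd(0,32) + gcd(47,17) + gcd(1,20) + gcd(25,7) + gcd(23,22) = 32+1+1+1+1 = 36.
Pick's theorem gives I = A − B/2 + 1 = 1052 − 36/2 + 1 = 1035, so the closed region contains I + B = 1035 + 36 = 1071 lattice points.

1071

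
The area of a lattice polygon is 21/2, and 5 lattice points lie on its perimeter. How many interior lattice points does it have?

Pick's theorem A = I + B/2 − 1 rearranges to I = A − B/2 + 1 = 21/2 − 5/2 + 1 = 9.

9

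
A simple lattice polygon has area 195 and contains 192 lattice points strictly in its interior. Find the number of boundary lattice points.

Pick's theorem gives A = I + B/2 − 1, so B = 2(A − I + 1) = 2(195 − 192 + 1) = 8.

8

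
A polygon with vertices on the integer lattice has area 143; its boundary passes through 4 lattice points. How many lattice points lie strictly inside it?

From Pick's theorem, I = A − B/2 + 1 = 143 − 4/2 + 1 = 142.

142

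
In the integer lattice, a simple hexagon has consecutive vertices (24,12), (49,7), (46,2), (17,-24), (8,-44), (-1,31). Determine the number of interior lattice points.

By the shoelace formula, twice the signed area is |(24·7 − 49·12) + (49·2 − 46·7) + (46·(-24) − 17·2) + (17·(-44) − 8·(-24)) + (8·31 − (-1)·(-44)) + ((-1)·12 − 24·31)| = 2890, so the area is 1445.
The number of boundary lattice points is Σ gcd(|Δx|,|Δy|) = gcd(25,5) + gcd(3,5) + gcd(29,26) + gcd(9,20) + gcd(9,75) + gcd(25,19) = 5+1+1+1+3+1 = 12.
By Pick's theorem A = I + B/2 − 1, so I = 1445 − 12/2 + 1 = 1440.

1440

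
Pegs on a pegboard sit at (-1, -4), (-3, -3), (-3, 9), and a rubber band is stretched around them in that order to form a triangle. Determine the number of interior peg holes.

6

Using the shoelace formula, 2A = |[(-1)·(-3) − (-3)·(-4)] + [(-3)·9 − (-3)·(-3)] + [(-3)·(-4) − (-1)·9]| = 24, so the area is 12.
Along each edge there are gcd(|Δx|,|Δy|)+1 lattice points, so counting each shared vertex once the boundary has gcd(2,1) + gcd(0,12) + gcd(2,13) = 1+12+1 = 14.
By Pick's theorem A = I + B/2 − 1, so I = 12 − 14/2 + 1 = 6.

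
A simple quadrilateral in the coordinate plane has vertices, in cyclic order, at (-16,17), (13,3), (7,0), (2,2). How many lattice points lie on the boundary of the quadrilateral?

8

Along each edge there are gcd(|Δx|,|Δy|)+1 lattice points, so counting each shared vertex once the boundary has gcd(29,14) + gcd(6,3) + gcd(5,2) + gcd(18,15) = 1+3+1+3 = 8.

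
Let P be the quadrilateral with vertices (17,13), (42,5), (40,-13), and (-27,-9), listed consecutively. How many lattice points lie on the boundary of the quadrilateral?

26

Summing gcd(|Δx|,|Δy|) over the edges gives the boundary count: gcd(25,8) + gcd(2,18) + gcd(67,4) + gcd(44,22) = 1+2+1+22 = 26.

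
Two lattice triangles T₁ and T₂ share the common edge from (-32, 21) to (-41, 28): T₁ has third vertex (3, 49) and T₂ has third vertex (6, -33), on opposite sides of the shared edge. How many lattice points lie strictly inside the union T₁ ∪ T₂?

The union is the simple quadrilateral with vertices (-32, 21), (3, 49), (-41, 28), (6, -33) in order.
The shoelace formula gives twice the area as |((-32)·49 − 3·21) + (3·28 − (-41)·49) + ((-41)·(-33) − 6·28) + (6·21 − (-32)·(-33))| = 717, so the area is 717/2.
Summing gcd(|Δx|,|Δy|) over the edges gives the boundary count: gcd(35,28) + gcd(44,21) + gcd(47,61) + gcd(38,54) = 7+1+1+2 = 11.
By Pick's theorem I = A − B/2 + 1 = 717/2 − 11/2 + 1 = 354.

354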